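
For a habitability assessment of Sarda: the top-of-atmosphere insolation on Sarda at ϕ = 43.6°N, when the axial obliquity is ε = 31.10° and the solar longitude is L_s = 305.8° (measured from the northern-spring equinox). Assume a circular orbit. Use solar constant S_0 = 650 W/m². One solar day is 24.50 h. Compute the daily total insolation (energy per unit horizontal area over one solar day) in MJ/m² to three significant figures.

Solar declination: sin δ = sin ε · sin L_s = sin 31.10° × sin 305.8° = -0.41894, so δ = -24.768°.
cos h₀ = −tan(+43.6°) tan(-24.768°) = 0.4394, h₀ = 1.1159 rad.
Bracket: h₀ sin ϕ sin δ + cos ϕ cos δ sin h₀ = 1.1159×0.68962×-0.41894 + 0.72417×0.90801×0.89831 = -0.322394 + 0.590687 = 0.268293.
Q̄ = (S_0/π) × [bracket] = (650/π) × 0.268293 = 55.510 W/m².
Daily total = Q̄ × 24.50 h × 3600 s/h = 55.510 × 24.50 × 3600 / 10⁶ = 4.896 MJ/m².

4.90 MJ/m²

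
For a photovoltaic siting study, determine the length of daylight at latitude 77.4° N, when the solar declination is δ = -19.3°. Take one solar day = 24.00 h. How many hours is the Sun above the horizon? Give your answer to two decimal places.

0.00 h

cos H₀ = −tan φ · tan δ = 1.5667 ≥ 1, so the Sun never rises (polar night) and H₀ = 0.
Daylight = 2H₀/(2π) × 24.00 h = (0.0000/π) × 24.00 = 0.00 h.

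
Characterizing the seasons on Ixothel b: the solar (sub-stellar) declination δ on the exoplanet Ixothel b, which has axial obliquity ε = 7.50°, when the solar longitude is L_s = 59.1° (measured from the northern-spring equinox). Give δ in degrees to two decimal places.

sin δ = sin ε · sin L_s = sin 7.50° × sin 59.1° = 0.112000.
δ = arcsin(0.112000) = +6.43°.

δ = +6.43°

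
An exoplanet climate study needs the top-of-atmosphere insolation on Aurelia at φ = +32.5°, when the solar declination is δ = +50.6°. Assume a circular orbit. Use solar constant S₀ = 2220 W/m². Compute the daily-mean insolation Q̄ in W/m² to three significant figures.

Q̄ ≈ 960 W/m²

cos H₀ = −tan(+32.5°) tan(+50.600°) = -0.7756, H₀ = 2.4584 rad.
Bracket: H₀ sin φ sin δ + cos φ cos δ sin H₀ = 2.4584×0.53730×0.77273 + 0.84339×0.63473×0.63125 = 1.020698 + 0.337924 = 1.358622.
Q̄ = (S₀/π) × [bracket] = (2220/π) × 1.358622 = 960.1 W/m².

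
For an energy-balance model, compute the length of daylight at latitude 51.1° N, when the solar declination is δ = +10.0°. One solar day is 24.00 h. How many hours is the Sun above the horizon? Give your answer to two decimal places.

cos H₀ = −tan φ · tan δ = −tan(+51.1°) × tan(+10.000°) = -0.2185, so H₀ = 1.7911 rad = 102.62°.
Daylight = 2H₀/(2π) × 24.00 h = (1.7911/π) × 24.00 = 13.68 h.

13.68 h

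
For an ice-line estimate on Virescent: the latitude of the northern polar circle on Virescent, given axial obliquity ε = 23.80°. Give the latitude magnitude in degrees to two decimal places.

The polar circle is the lowest latitude that experiences at least one full rotation of continuous daylight at the northern-summer solstice; it lies at |φ| = 90° − ε = 90° − 23.80° = 66.20°.

66.20°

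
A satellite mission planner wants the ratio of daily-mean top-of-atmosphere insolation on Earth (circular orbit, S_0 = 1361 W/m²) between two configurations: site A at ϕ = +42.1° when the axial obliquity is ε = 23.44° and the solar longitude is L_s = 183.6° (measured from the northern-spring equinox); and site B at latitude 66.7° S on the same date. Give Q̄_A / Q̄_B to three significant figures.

Q̄_A / Q̄_B ≈ 1.66

— Configuration A (ϕ=+42.1°):
Solar declination: sin δ = sin ε · sin L_s = sin 23.44° × sin 183.6° = -0.02498, so δ = -1.431°.
cos h₀ = −tan(+42.1°) tan(-1.431°) = 0.0226, h₀ = 1.5482 rad.
Bracket: h₀ sin ϕ sin δ + cos ϕ cos δ sin h₀ = 1.5482×0.67043×-0.02498 + 0.74198×0.99969×0.99975 = -0.025928 + 0.741565 = 0.715637.
Q̄ = (S_0/π) × [bracket] = (1361/π) × 0.715637 = 310.03 W/m².
— Configuration B (ϕ=-66.7°):
cos h₀ = −tan(-66.7°) tan(-1.431°) = -0.0580, h₀ = 1.6288 rad.
Bracket: h₀ sin ϕ sin δ + cos ϕ cos δ sin h₀ = 1.6288×-0.91845×-0.02498 + 0.39555×0.99969×0.99832 = 0.037369 + 0.394763 = 0.432132.
Q̄ = (S_0/π) × [bracket] = (1361/π) × 0.432132 = 187.21 W/m².
Ratio Q̄_A / Q̄_B = 310.03 / 187.21 = 1.656.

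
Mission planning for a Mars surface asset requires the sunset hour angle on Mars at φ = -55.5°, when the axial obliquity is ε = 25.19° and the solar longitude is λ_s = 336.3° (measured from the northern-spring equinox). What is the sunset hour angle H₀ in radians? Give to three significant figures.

H₀ = 1.83 rad

Solar declination: sin δ = sin ε · sin λ_s = sin 25.19° × sin 336.3° = -0.17108, so δ = -9.850°.
cos H₀ = −tan φ · tan δ = −tan(-55.5°) × tan(-9.850°) = -0.2526, so H₀ = 1.8262 rad = 104.63°.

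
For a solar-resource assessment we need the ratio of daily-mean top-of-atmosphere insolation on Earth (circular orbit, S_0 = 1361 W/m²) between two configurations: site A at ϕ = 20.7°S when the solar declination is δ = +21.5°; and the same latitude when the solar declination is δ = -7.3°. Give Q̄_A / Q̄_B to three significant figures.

Q̄_A / Q̄_B ≈ 0.677

— Configuration A (ϕ=-20.7°):
cos h₀ = −tan(-20.7°) tan(+21.500°) = 0.1488, h₀ = 1.4214 rad.
Bracket: h₀ sin ϕ sin δ + cos ϕ cos δ sin h₀ = 1.4214×-0.35347×0.36650 + 0.93544×0.93042×0.98886 = -0.184138 + 0.860656 = 0.676518.
Q̄ = (S_0/π) × [bracket] = (1361/π) × 0.676518 = 293.08 W/m².
— Configuration B (ϕ=-20.7°):
cos h₀ = −tan(-20.7°) tan(-7.300°) = -0.0484, h₀ = 1.6192 rad.
Bracket: h₀ sin ϕ sin δ + cos ϕ cos δ sin h₀ = 1.6192×-0.35347×-0.12706 + 0.93544×0.99189×0.99883 = 0.072721 + 0.926768 = 0.999489.
Q̄ = (S_0/π) × [bracket] = (1361/π) × 0.999489 = 433.00 W/m².
Ratio Q̄_A / Q̄_B = 293.08 / 433.00 = 0.6769.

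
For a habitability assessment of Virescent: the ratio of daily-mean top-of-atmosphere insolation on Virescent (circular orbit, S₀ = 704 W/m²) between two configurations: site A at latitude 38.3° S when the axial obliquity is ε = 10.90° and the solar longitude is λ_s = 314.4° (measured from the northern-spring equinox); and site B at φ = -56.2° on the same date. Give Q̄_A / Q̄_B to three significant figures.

— Configuration A (φ=-38.3°):
Solar declination: sin δ = sin ε · sin λ_s = sin 10.90° × sin 314.4° = -0.13510, so δ = -7.765°.
cos H₀ = −tan(-38.3°) tan(-7.765°) = -0.1077, H₀ = 1.6787 rad.
Bracket: H₀ sin φ sin δ + cos φ cos δ sin H₀ = 1.6787×-0.61978×-0.13510 + 0.78478×0.99083×0.99418 = 0.140561 + 0.773058 = 0.913619.
Q̄ = (S₀/π) × [bracket] = (704/π) × 0.913619 = 204.73 W/m².
— Configuration B (φ=-56.2°):
cos H₀ = −tan(-56.2°) tan(-7.765°) = -0.2037, H₀ = 1.7759 rad.
Bracket: H₀ sin φ sin δ + cos φ cos δ sin H₀ = 1.7759×-0.83098×-0.13510 + 0.55630×0.99083×0.97904 = 0.199372 + 0.539646 = 0.739018.
Q̄ = (S₀/π) × [bracket] = (704/π) × 0.739018 = 165.61 W/m².
Ratio Q̄_A / Q̄_B = 204.73 / 165.61 = 1.236.

Q̄_A / Q̄_B ≈ 1.24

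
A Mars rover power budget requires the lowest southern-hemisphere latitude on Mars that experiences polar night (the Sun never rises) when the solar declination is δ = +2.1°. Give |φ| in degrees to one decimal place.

|φ| = 87.9°

Polar night requires cos H₀ = −tan φ tan δ ≥ 1, i.e. tan φ tan δ ≤ −1.
The boundary is |tan φ| · |tan δ| = 1, so |φ| = 90° − |δ| = 90° − 2.1° = 87.9° in the southern hemisphere.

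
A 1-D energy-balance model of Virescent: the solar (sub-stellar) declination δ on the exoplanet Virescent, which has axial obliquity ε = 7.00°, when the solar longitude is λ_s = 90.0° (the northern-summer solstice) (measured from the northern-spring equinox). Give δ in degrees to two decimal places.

sin δ = sin ε · sin λ_s = sin 7.00° × sin 90.0° = 0.121869.
δ = arcsin(0.121869) = +7.00°.

δ = +7.00°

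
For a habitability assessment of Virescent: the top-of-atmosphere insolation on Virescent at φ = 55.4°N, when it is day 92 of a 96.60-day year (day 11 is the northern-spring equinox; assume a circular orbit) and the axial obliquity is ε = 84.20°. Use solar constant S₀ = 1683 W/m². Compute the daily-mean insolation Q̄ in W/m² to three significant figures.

Solar longitude: λ_s = 360° × (92 − 11)/96.60 = 301.863°.
sin δ = sin 84.20° × sin 301.863° = -0.84496, so δ = -57.668°.
cos H₀ = −tan(+55.4°) tan(-57.668°) = 2.2902 ≥ 1 ⇒ polar night, H₀ = 0 and Q̄ = 0.

Q̄ ≈ 0.00 W/m²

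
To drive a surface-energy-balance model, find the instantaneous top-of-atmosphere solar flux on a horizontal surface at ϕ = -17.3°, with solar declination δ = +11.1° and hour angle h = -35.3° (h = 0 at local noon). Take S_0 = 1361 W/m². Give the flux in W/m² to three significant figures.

cos θ_z = sin ϕ sin δ + cos ϕ cos δ cos h = -0.057251 + 0.764639 = 0.707388.
Flux = S_0 · cos θ_z = 1361 × 0.707388 = 962.8 W/m².

963 W/m²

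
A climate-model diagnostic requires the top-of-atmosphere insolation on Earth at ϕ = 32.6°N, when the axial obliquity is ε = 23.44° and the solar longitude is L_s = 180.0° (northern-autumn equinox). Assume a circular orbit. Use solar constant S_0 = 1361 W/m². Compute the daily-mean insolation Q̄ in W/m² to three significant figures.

Solar declination: sin δ = sin ε · sin L_s = sin 23.44° × sin 180.0° = 0.00000, so δ = +0.000°.
cos h₀ = −tan(+32.6°) tan(+0.000°) = -0.0000, h₀ = 1.5708 rad.
Bracket: h₀ sin ϕ sin δ + cos ϕ cos δ sin h₀ = 1.5708×0.53877×0.00000 + 0.84245×1.00000×1.00000 = 0.000000 + 0.842450 = 0.842450.
Q̄ = (S_0/π) × [bracket] = (1361/π) × 0.842450 = 365.0 W/m².

Q̄ ≈ 365 W/m²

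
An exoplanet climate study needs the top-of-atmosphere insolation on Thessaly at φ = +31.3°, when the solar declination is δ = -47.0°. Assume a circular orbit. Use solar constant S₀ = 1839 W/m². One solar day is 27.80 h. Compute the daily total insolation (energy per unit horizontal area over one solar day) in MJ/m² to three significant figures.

6.73 MJ/m²

cos H₀ = −tan(+31.3°) tan(-47.000°) = 0.6520, H₀ = 0.8606 rad.
Bracket: H₀ sin φ sin δ + cos φ cos δ sin H₀ = 0.8606×0.51952×-0.73135 + 0.85446×0.68200×0.75821 = -0.326986 + 0.441841 = 0.114855.
Q̄ = (S₀/π) × [bracket] = (1839/π) × 0.114855 = 67.233 W/m².
Daily total = Q̄ × 27.80 h × 3600 s/h = 67.233 × 27.80 × 3600 / 10⁶ = 6.729 MJ/m².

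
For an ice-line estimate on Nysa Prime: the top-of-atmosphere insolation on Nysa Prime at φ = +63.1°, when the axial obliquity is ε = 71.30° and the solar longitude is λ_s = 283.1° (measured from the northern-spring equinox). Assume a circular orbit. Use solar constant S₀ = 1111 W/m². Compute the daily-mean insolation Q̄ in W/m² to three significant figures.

Q̄ ≈ 0.00 W/m²

Solar declination: sin δ = sin ε · sin λ_s = sin 71.30° × sin 283.1° = -0.92256, so δ = -67.303°.
cos H₀ = −tan(+63.1°) tan(-67.303°) = 4.7128 ≥ 1 ⇒ polar night, H₀ = 0 and Q̄ = 0.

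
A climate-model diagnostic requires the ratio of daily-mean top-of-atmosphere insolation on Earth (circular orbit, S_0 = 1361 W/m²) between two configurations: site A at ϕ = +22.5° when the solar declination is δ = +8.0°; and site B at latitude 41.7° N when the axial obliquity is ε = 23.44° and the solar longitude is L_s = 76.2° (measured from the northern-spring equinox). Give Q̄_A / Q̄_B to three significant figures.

Q̄_A / Q̄_B ≈ 0.877

— Configuration A (ϕ=+22.5°):
cos h₀ = −tan(+22.5°) tan(+8.000°) = -0.0582, h₀ = 1.6290 rad.
Bracket: h₀ sin ϕ sin δ + cos ϕ cos δ sin h₀ = 1.6290×0.38268×0.13917 + 0.92388×0.99027×0.99830 = 0.086757 + 0.913335 = 1.000092.
Q̄ = (S_0/π) × [bracket] = (1361/π) × 1.000092 = 433.26 W/m².
— Configuration B (ϕ=+41.7°):
Solar declination: sin δ = sin ε · sin L_s = sin 23.44° × sin 76.2° = 0.38631, so δ = +22.725°.
cos h₀ = −tan(+41.7°) tan(+22.725°) = -0.3732, h₀ = 1.9532 rad.
Bracket: h₀ sin ϕ sin δ + cos ϕ cos δ sin h₀ = 1.9532×0.66523×0.38631 + 0.74664×0.92237×0.92777 = 0.501943 + 0.638935 = 1.140878.
Q̄ = (S_0/π) × [bracket] = (1361/π) × 1.140878 = 494.25 W/m².
Ratio Q̄_A / Q̄_B = 433.26 / 494.25 = 0.8766.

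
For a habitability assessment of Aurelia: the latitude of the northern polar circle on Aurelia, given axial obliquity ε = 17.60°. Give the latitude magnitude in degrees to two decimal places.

72.40°

The polar circle is the lowest latitude that experiences at least one full rotation of continuous daylight at the northern-summer solstice; it lies at |ϕ| = 90° − ε = 90° − 17.60° = 72.40°.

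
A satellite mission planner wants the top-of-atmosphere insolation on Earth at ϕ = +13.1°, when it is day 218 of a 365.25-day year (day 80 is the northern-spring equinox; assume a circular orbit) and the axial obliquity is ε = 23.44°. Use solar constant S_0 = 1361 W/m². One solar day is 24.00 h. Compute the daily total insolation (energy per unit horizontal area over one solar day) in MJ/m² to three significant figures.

38.8 MJ/m²

Solar longitude: L_s = 360° × (218 − 80)/365.25 = 136.016°.
sin δ = sin 23.44° × sin 136.016° = 0.27625, so δ = +16.036°.
cos h₀ = −tan(+13.1°) tan(+16.036°) = -0.0669, h₀ = 1.6377 rad.
Bracket: h₀ sin ϕ sin δ + cos ϕ cos δ sin h₀ = 1.6377×0.22665×0.27625 + 0.97398×0.96109×0.99776 = 0.102540 + 0.933986 = 1.036526.
Q̄ = (S_0/π) × [bracket] = (1361/π) × 1.036526 = 449.04 W/m².
Daily total = Q̄ × 24.00 h × 3600 s/h = 449.04 × 24.00 × 3600 / 10⁶ = 38.80 MJ/m².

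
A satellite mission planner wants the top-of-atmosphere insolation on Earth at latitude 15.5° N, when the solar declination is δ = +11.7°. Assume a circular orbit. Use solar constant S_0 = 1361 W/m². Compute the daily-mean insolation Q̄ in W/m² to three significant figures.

cos h₀ = −tan(+15.5°) tan(+11.700°) = -0.0574, h₀ = 1.6283 rad.
Bracket: h₀ sin ϕ sin δ + cos ϕ cos δ sin h₀ = 1.6283×0.26724×0.20279 + 0.96363×0.97922×0.99835 = 0.088243 + 0.942049 = 1.030292.
Q̄ = (S_0/π) × [bracket] = (1361/π) × 1.030292 = 446.3 W/m².

Q̄ ≈ 446 W/m²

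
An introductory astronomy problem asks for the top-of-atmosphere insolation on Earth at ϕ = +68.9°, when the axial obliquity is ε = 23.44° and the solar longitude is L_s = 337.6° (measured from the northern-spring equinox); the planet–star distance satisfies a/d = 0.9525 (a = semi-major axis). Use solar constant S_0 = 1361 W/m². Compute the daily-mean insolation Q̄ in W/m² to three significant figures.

Q̄ ≈ 63.7 W/m²

Solar declination: sin δ = sin ε · sin L_s = sin 23.44° × sin 337.6° = -0.15159, so δ = -8.719°.
cos h₀ = −tan(+68.9°) tan(-8.719°) = 0.3974, h₀ = 1.1621 rad.
Bracket: h₀ sin ϕ sin δ + cos ϕ cos δ sin h₀ = 1.1621×0.93295×-0.15159 + 0.36000×0.98844×0.91763 = -0.164351 + 0.326528 = 0.162177.
Inverse-square distance factor (a/d)² = 0.9525² = 0.907256.
Q̄ = (S_0/π) × 0.907256 × [bracket] = (1361/π) × 0.907256 × 0.162177 = 63.74 W/m².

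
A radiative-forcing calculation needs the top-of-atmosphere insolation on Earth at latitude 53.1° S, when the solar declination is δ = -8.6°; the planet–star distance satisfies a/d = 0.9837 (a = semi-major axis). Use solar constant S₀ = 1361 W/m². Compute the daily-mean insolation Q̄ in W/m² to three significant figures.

cos H₀ = −tan(-53.1°) tan(-8.600°) = -0.2014, H₀ = 1.7736 rad.
Bracket: H₀ sin φ sin δ + cos φ cos δ sin H₀ = 1.7736×-0.79968×-0.14954 + 0.60042×0.98876×0.97950 = 0.212094 + 0.581501 = 0.793595.
Inverse-square distance factor (a/d)² = 0.9837² = 0.967666.
Q̄ = (S₀/π) × 0.967666 × [bracket] = (1361/π) × 0.967666 × 0.793595 = 332.7 W/m².

Q̄ ≈ 333 W/m²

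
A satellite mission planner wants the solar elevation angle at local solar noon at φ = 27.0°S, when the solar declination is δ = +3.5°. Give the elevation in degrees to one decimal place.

59.5°

At local noon the hour angle is zero, so the zenith angle equals |φ − δ| = |-27.0° − (+3.500°)| = 30.500°.
Elevation = 90° − 30.500° = 59.5°.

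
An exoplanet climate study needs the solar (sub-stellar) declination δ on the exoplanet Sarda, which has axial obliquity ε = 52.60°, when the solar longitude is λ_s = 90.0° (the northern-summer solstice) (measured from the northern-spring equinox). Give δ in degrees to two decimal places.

sin δ = sin ε · sin λ_s = sin 52.60° × sin 90.0° = 0.794415.
δ = arcsin(0.794415) = +52.60°.

δ = +52.60°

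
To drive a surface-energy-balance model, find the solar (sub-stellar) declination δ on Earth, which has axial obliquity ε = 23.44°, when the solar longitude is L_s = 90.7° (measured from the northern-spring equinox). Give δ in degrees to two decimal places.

δ = +23.44°

sin δ = sin ε · sin L_s = sin 23.44° × sin 90.7° = 0.397759.
δ = arcsin(0.397759) = +23.44°.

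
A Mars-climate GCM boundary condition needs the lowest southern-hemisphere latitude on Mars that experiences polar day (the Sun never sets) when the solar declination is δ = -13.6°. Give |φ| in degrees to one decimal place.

|φ| = 76.4°

Polar day requires cos H₀ = −tan φ tan δ ≤ −1, i.e. tan φ tan δ ≥ 1.
The boundary is |tan φ| · |tan δ| = 1, so |φ| = 90° − |δ| = 90° − 13.6° = 76.4° in the southern hemisphere.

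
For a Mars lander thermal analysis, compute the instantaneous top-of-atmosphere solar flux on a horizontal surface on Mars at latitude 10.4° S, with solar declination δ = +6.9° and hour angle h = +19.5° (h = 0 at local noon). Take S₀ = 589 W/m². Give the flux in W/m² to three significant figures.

cos θ_z = sin φ sin δ + cos φ cos δ cos h = -0.021687 + 0.920440 = 0.898753.
Flux = S₀ · cos θ_z = 589 × 0.898753 = 529.4 W/m².

529 W/m²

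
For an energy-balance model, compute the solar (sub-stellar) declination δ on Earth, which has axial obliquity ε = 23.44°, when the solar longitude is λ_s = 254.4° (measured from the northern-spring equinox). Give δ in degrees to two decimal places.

sin δ = sin ε · sin λ_s = sin 23.44° × sin 254.4° = -0.383135.
δ = arcsin(-0.383135) = -22.53°.

δ = -22.53°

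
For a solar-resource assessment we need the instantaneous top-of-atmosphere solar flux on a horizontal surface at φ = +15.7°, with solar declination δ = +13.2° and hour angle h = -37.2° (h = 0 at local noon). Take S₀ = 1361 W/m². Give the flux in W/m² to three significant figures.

1.10e+03 W/m²

cos θ_z = sin φ sin δ + cos φ cos δ cos h = 0.061792 + 0.746553 = 0.808345.
Flux = S₀ · cos θ_z = 1361 × 0.808345 = 1100 W/m².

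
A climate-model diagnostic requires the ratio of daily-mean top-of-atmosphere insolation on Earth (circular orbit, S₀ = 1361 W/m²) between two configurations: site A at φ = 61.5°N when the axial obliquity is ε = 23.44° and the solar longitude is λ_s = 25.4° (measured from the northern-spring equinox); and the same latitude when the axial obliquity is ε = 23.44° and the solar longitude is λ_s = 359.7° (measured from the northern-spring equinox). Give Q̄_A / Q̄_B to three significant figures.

Q̄_A / Q̄_B ≈ 1.54

— Configuration A (φ=+61.5°):
Solar declination: sin δ = sin ε · sin λ_s = sin 23.44° × sin 25.4° = 0.17063, so δ = +9.824°.
cos H₀ = −tan(+61.5°) tan(+9.824°) = -0.3189, H₀ = 1.8954 rad.
Bracket: H₀ sin φ sin δ + cos φ cos δ sin H₀ = 1.8954×0.87882×0.17063 + 0.47716×0.98534×0.94778 = 0.284221 + 0.445613 = 0.729834.
Q̄ = (S₀/π) × [bracket] = (1361/π) × 0.729834 = 316.18 W/m².
— Configuration B (φ=+61.5°):
Solar declination: sin δ = sin ε · sin λ_s = sin 23.44° × sin 359.7° = -0.00208, so δ = -0.119°.
cos H₀ = −tan(+61.5°) tan(-0.119°) = 0.0038, H₀ = 1.5670 rad.
Bracket: H₀ sin φ sin δ + cos φ cos δ sin H₀ = 1.5670×0.87882×-0.00208 + 0.47716×1.00000×0.99999 = -0.002864 + 0.477155 = 0.474291.
Q̄ = (S₀/π) × [bracket] = (1361/π) × 0.474291 = 205.47 W/m².
Ratio Q̄_A / Q̄_B = 316.18 / 205.47 = 1.539.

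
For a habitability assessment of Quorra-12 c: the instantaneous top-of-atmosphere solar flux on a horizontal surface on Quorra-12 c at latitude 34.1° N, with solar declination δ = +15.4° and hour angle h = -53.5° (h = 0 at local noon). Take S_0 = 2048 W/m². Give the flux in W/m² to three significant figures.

cos θ_z = sin ϕ sin δ + cos ϕ cos δ cos h = 0.148881 + 0.474864 = 0.623745.
Flux = S_0 · cos θ_z = 2048 × 0.623745 = 1277 W/m².

1.28e+03 W/m²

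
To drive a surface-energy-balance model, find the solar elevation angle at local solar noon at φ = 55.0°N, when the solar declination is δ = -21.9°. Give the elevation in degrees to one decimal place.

At local noon the hour angle is zero, so the zenith angle equals |φ − δ| = |+55.0° − (-21.900°)| = 76.900°.
Elevation = 90° − 76.900° = 13.1°.

13.1°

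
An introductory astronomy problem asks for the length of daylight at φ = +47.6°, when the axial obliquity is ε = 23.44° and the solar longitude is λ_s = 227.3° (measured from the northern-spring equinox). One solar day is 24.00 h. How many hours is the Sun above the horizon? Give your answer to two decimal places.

9.39 h

Solar declination: sin δ = sin ε · sin λ_s = sin 23.44° × sin 227.3° = -0.29234, so δ = -16.998°.
cos H₀ = −tan φ · tan δ = −tan(+47.6°) × tan(-16.998°) = 0.3348, so H₀ = 1.2294 rad = 70.44°.
Daylight = 2H₀/(2π) × 24.00 h = (1.2294/π) × 24.00 = 9.39 h.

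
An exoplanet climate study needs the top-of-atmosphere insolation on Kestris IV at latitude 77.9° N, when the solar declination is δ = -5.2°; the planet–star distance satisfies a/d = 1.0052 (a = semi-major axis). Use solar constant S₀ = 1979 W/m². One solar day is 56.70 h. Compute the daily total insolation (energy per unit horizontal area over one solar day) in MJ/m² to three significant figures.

cos H₀ = −tan(+77.9°) tan(-5.200°) = 0.4245, H₀ = 1.1324 rad.
Bracket: H₀ sin φ sin δ + cos φ cos δ sin H₀ = 1.1324×0.97778×-0.09063 + 0.20962×0.99588×0.90542 = -0.100349 + 0.189012 = 0.088663.
Inverse-square distance factor (a/d)² = 1.0052² = 1.010427.
Q̄ = (S₀/π) × 1.010427 × [bracket] = (1979/π) × 1.010427 × 0.088663 = 56.434 W/m².
Daily total = Q̄ × 56.70 h × 3600 s/h = 56.434 × 56.70 × 3600 / 10⁶ = 11.52 MJ/m².

11.5 MJ/m²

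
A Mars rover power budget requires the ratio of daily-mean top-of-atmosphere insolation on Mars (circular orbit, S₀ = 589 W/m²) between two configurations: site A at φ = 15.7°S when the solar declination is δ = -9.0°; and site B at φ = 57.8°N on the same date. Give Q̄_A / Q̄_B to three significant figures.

— Configuration A (φ=-15.7°):
cos H₀ = −tan(-15.7°) tan(-9.000°) = -0.0445, H₀ = 1.6153 rad.
Bracket: H₀ sin φ sin δ + cos φ cos δ sin H₀ = 1.6153×-0.27060×-0.15643 + 0.96269×0.98769×0.99901 = 0.068376 + 0.949898 = 1.018274.
Q̄ = (S₀/π) × [bracket] = (589/π) × 1.018274 = 190.91 W/m².
— Configuration B (φ=+57.8°):
cos H₀ = −tan(+57.8°) tan(-9.000°) = 0.2515, H₀ = 1.3166 rad.
Bracket: H₀ sin φ sin δ + cos φ cos δ sin H₀ = 1.3166×0.84619×-0.15643 + 0.53288×0.98769×0.96785 = -0.174278 + 0.509399 = 0.335121.
Q̄ = (S₀/π) × [bracket] = (589/π) × 0.335121 = 62.830 W/m².
Ratio Q̄_A / Q̄_B = 190.91 / 62.830 = 3.039.

Q̄_A / Q̄_B ≈ 3.04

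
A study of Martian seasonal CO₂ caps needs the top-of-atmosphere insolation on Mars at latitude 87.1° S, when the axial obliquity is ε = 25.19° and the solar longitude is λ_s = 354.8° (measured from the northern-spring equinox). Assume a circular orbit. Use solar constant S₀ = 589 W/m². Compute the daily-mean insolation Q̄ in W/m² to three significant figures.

Solar declination: sin δ = sin ε · sin λ_s = sin 25.19° × sin 354.8° = -0.03858, so δ = -2.211°.
cos H₀ = −tan(-87.1°) tan(-2.211°) = -0.7621, H₀ = 2.4373 rad.
Bracket: H₀ sin φ sin δ + cos φ cos δ sin H₀ = 2.4373×-0.99872×-0.03858 + 0.05059×0.99926×0.64752 = 0.093911 + 0.032734 = 0.126645.
Q̄ = (S₀/π) × [bracket] = (589/π) × 0.126645 = 23.74 W/m².

Q̄ ≈ 23.7 W/m²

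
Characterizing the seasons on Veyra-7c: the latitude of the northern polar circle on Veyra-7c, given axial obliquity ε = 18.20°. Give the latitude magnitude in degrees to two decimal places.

The polar circle is the lowest latitude that experiences at least one full rotation of continuous daylight at the northern-summer solstice; it lies at |φ| = 90° − ε = 90° − 18.20° = 71.80°.

71.80°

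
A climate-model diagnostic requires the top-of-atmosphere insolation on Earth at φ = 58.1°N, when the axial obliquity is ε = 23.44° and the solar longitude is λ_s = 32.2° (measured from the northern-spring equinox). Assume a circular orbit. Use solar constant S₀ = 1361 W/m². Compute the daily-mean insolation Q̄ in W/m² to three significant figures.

Solar declination: sin δ = sin ε · sin λ_s = sin 23.44° × sin 32.2° = 0.21197, so δ = +12.238°.
cos H₀ = −tan(+58.1°) tan(+12.238°) = -0.3485, H₀ = 1.9267 rad.
Bracket: H₀ sin φ sin δ + cos φ cos δ sin H₀ = 1.9267×0.84897×0.21197 + 0.52844×0.97728×0.93732 = 0.346722 + 0.484064 = 0.830786.
Q̄ = (S₀/π) × [bracket] = (1361/π) × 0.830786 = 359.9 W/m².

Q̄ ≈ 360 W/m²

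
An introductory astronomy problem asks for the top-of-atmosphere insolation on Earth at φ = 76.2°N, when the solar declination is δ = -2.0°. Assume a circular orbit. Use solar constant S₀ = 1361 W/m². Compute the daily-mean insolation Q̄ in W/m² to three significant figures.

cos H₀ = −tan(+76.2°) tan(-2.000°) = 0.1422, H₀ = 1.4281 rad.
Bracket: H₀ sin φ sin δ + cos φ cos δ sin H₀ = 1.4281×0.97113×-0.03490 + 0.23853×0.99939×0.98984 = -0.048402 + 0.235963 = 0.187561.
Q̄ = (S₀/π) × [bracket] = (1361/π) × 0.187561 = 81.26 W/m².

Q̄ ≈ 81.3 W/m²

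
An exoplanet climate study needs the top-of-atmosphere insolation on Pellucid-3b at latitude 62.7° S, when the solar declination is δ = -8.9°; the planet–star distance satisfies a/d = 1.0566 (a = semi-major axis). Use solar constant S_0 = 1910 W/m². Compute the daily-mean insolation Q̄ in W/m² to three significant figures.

cos h₀ = −tan(-62.7°) tan(-8.900°) = -0.3034, h₀ = 1.8791 rad.
Bracket: h₀ sin ϕ sin δ + cos ϕ cos δ sin h₀ = 1.8791×-0.88862×-0.15471 + 0.45865×0.98796×0.95286 = 0.258336 + 0.431767 = 0.690103.
Inverse-square distance factor (a/d)² = 1.0566² = 1.116404.
Q̄ = (S_0/π) × 1.116404 × [bracket] = (1910/π) × 1.116404 × 0.690103 = 468.4 W/m².

Q̄ ≈ 468 W/m²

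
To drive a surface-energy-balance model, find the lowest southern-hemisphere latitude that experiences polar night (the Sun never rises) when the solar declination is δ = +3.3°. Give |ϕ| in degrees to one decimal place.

Polar night requires cos h₀ = −tan ϕ tan δ ≥ 1, i.e. tan ϕ tan δ ≤ −1.
The boundary is |tan ϕ| · |tan δ| = 1, so |ϕ| = 90° − |δ| = 90° − 3.3° = 86.7° in the southern hemisphere.

|ϕ| = 86.7°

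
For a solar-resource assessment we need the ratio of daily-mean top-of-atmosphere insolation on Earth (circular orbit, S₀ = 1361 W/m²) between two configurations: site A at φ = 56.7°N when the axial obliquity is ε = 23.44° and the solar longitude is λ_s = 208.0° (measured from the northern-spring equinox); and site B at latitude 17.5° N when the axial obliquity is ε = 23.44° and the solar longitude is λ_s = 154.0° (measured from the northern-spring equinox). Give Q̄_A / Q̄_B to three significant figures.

Q̄_A / Q̄_B ≈ 0.310

— Configuration A (φ=+56.7°):
Solar declination: sin δ = sin ε · sin λ_s = sin 23.44° × sin 208.0° = -0.18675, so δ = -10.763°.
cos H₀ = −tan(+56.7°) tan(-10.763°) = 0.2894, H₀ = 1.2772 rad.
Bracket: H₀ sin φ sin δ + cos φ cos δ sin H₀ = 1.2772×0.83581×-0.18675 + 0.54902×0.98241×0.95721 = -0.199355 + 0.516283 = 0.316928.
Q̄ = (S₀/π) × [bracket] = (1361/π) × 0.316928 = 137.30 W/m².
— Configuration B (φ=+17.5°):
Solar declination: sin δ = sin ε · sin λ_s = sin 23.44° × sin 154.0° = 0.17438, so δ = +10.043°.
cos H₀ = −tan(+17.5°) tan(+10.043°) = -0.0558, H₀ = 1.6267 rad.
Bracket: H₀ sin φ sin δ + cos φ cos δ sin H₀ = 1.6267×0.30071×0.17438 + 0.95372×0.98468×0.99844 = 0.085301 + 0.937644 = 1.022945.
Q̄ = (S₀/π) × [bracket] = (1361/π) × 1.022945 = 443.16 W/m².
Ratio Q̄_A / Q̄_B = 137.30 / 443.16 = 0.3098.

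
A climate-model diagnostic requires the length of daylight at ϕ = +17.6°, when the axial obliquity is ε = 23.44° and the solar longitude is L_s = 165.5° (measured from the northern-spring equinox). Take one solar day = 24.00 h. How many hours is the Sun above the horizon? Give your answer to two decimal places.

Solar declination: sin δ = sin ε · sin L_s = sin 23.44° × sin 165.5° = 0.09960, so δ = +5.716°.
cos h₀ = −tan ϕ · tan δ = −tan(+17.6°) × tan(+5.716°) = -0.0318, so h₀ = 1.6026 rad = 91.82°.
Daylight = 2h₀/(2π) × 24.00 h = (1.6026/π) × 24.00 = 12.24 h.

12.24 h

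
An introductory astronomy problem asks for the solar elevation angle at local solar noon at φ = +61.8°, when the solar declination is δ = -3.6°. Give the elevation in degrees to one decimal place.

At local noon the hour angle is zero, so the zenith angle equals |φ − δ| = |+61.8° − (-3.600°)| = 65.400°.
Elevation = 90° − 65.400° = 24.6°.

24.6°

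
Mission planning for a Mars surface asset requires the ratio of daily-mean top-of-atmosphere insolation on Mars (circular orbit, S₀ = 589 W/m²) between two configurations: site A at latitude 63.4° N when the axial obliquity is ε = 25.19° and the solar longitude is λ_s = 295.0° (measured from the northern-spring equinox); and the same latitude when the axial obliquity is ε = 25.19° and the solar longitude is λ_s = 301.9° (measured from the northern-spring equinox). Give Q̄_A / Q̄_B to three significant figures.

— Configuration A (φ=+63.4°):
Solar declination: sin δ = sin ε · sin λ_s = sin 25.19° × sin 295.0° = -0.38574, so δ = -22.690°.
cos H₀ = −tan(+63.4°) tan(-22.690°) = 0.8349, H₀ = 0.5828 rad.
Bracket: H₀ sin φ sin δ + cos φ cos δ sin H₀ = 0.5828×0.89415×-0.38574 + 0.44776×0.92261×0.55035 = -0.201013 + 0.227354 = 0.026341.
Q̄ = (S₀/π) × [bracket] = (589/π) × 0.026341 = 4.9385 W/m².
— Configuration B (φ=+63.4°):
Solar declination: sin δ = sin ε · sin λ_s = sin 25.19° × sin 301.9° = -0.36134, so δ = -21.183°.
cos H₀ = −tan(+63.4°) tan(-21.183°) = 0.7739, H₀ = 0.6859 rad.
Bracket: H₀ sin φ sin δ + cos φ cos δ sin H₀ = 0.6859×0.89415×-0.36134 + 0.44776×0.93243×0.63335 = -0.221609 + 0.264427 = 0.042818.
Q̄ = (S₀/π) × [bracket] = (589/π) × 0.042818 = 8.0277 W/m².
Ratio Q̄_A / Q̄_B = 4.9385 / 8.0277 = 0.6152.

Q̄_A / Q̄_B ≈ 0.615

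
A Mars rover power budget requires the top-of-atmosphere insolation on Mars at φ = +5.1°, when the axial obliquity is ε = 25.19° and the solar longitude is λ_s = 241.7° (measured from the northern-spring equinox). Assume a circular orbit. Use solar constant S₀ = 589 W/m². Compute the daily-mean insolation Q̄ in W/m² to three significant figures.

Solar declination: sin δ = sin ε · sin λ_s = sin 25.19° × sin 241.7° = -0.37475, so δ = -22.009°.
cos H₀ = −tan(+5.1°) tan(-22.009°) = 0.0361, H₀ = 1.5347 rad.
Bracket: H₀ sin φ sin δ + cos φ cos δ sin H₀ = 1.5347×0.08889×-0.37475 + 0.99604×0.92713×0.99935 = -0.051123 + 0.922858 = 0.871735.
Q̄ = (S₀/π) × [bracket] = (589/π) × 0.871735 = 163.4 W/m².

Q̄ ≈ 163 W/m²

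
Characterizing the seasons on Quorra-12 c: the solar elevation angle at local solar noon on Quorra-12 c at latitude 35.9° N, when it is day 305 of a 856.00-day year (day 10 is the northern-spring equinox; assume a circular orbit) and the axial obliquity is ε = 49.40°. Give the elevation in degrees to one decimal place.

Solar longitude: L_s = 360° × (305 − 10)/856.00 = 124.065°.
sin δ = sin 49.40° × sin 124.065° = 0.62898, so δ = +38.975°.
At local noon the hour angle is zero, so the zenith angle equals |ϕ − δ| = |+35.9° − (+38.975°)| = 3.075°.
Elevation = 90° − 3.075° = 86.9°.

86.9°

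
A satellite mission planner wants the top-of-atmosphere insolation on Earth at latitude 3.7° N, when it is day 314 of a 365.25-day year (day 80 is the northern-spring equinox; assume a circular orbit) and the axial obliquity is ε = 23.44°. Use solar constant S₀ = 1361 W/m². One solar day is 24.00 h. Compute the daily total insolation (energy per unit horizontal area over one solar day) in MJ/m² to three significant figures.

34.4 MJ/m²

Solar longitude: λ_s = 360° × (314 − 80)/365.25 = 230.637°.
sin δ = sin 23.44° × sin 230.637° = -0.30755, so δ = -17.911°.
cos H₀ = −tan(+3.7°) tan(-17.911°) = 0.0209, H₀ = 1.5499 rad.
Bracket: H₀ sin φ sin δ + cos φ cos δ sin H₀ = 1.5499×0.06453×-0.30755 + 0.99792×0.95153×0.99978 = -0.030760 + 0.949342 = 0.918582.
Q̄ = (S₀/π) × [bracket] = (1361/π) × 0.918582 = 397.95 W/m².
Daily total = Q̄ × 24.00 h × 3600 s/h = 397.95 × 24.00 × 3600 / 10⁶ = 34.38 MJ/m².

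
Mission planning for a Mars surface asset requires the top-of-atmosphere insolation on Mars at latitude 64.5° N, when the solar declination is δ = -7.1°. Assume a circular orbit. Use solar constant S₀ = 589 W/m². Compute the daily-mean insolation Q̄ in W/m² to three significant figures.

cos H₀ = −tan(+64.5°) tan(-7.100°) = 0.2611, H₀ = 1.3066 rad.
Bracket: H₀ sin φ sin δ + cos φ cos δ sin H₀ = 1.3066×0.90259×-0.12360 + 0.43051×0.99233×0.96530 = -0.145764 + 0.412384 = 0.266620.
Q̄ = (S₀/π) × [bracket] = (589/π) × 0.266620 = 49.99 W/m².

Q̄ ≈ 50.0 W/m²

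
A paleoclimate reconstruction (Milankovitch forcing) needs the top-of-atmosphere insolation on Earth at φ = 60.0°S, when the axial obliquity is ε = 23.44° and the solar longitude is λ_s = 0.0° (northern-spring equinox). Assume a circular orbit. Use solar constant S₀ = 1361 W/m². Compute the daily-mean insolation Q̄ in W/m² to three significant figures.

Q̄ ≈ 217 W/m²

Solar declination: sin δ = sin ε · sin λ_s = sin 23.44° × sin 0.0° = 0.00000, so δ = +0.000°.
cos H₀ = −tan(-60.0°) tan(+0.000°) = 0.0000, H₀ = 1.5708 rad.
Bracket: H₀ sin φ sin δ + cos φ cos δ sin H₀ = 1.5708×-0.86603×0.00000 + 0.50000×1.00000×1.00000 = -0.000000 + 0.500000 = 0.500000.
Q̄ = (S₀/π) × [bracket] = (1361/π) × 0.500000 = 216.6 W/m².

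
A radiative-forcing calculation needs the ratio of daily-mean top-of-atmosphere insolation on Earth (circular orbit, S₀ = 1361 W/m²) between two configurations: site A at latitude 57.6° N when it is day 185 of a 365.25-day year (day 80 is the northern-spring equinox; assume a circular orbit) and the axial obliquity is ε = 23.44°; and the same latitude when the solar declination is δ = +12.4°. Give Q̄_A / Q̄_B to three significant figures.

— Configuration A (φ=+57.6°):
Solar longitude: λ_s = 360° × (185 − 80)/365.25 = 103.491°.
sin δ = sin 23.44° × sin 103.491° = 0.38681, so δ = +22.756°.
cos H₀ = −tan(+57.6°) tan(+22.756°) = -0.6610, H₀ = 2.2929 rad.
Bracket: H₀ sin φ sin δ + cos φ cos δ sin H₀ = 2.2929×0.84433×0.38681 + 0.53583×0.92216×0.75041 = 0.748850 + 0.370793 = 1.119643.
Q̄ = (S₀/π) × [bracket] = (1361/π) × 1.119643 = 485.05 W/m².
— Configuration B (φ=+57.6°):
cos H₀ = −tan(+57.6°) tan(+12.400°) = -0.3465, H₀ = 1.9246 rad.
Bracket: H₀ sin φ sin δ + cos φ cos δ sin H₀ = 1.9246×0.84433×0.21474 + 0.53583×0.97667×0.93807 = 0.348952 + 0.490919 = 0.839871.
Q̄ = (S₀/π) × [bracket] = (1361/π) × 0.839871 = 363.85 W/m².
Ratio Q̄_A / Q̄_B = 485.05 / 363.85 = 1.333.

Q̄_A / Q̄_B ≈ 1.33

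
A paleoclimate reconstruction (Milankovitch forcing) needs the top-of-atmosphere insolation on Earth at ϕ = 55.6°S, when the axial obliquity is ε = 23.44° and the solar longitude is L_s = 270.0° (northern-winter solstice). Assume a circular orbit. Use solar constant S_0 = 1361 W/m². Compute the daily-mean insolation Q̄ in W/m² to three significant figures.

Solar declination: sin δ = sin ε · sin L_s = sin 23.44° × sin 270.0° = -0.39779, so δ = -23.440°.
cos h₀ = −tan(-55.6°) tan(-23.440°) = -0.6332, h₀ = 2.2565 rad.
Bracket: h₀ sin ϕ sin δ + cos ϕ cos δ sin h₀ = 2.2565×-0.82511×-0.39779 + 0.56497×0.91748×0.77398 = 0.740630 + 0.401192 = 1.141822.
Q̄ = (S_0/π) × [bracket] = (1361/π) × 1.141822 = 494.7 W/m².

Q̄ ≈ 495 W/m²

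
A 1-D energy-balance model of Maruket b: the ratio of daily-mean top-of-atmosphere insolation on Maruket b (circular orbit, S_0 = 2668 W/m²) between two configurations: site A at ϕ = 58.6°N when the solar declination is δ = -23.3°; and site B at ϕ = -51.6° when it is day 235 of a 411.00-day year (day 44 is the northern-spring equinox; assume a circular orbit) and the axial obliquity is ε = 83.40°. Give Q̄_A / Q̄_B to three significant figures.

Q̄_A / Q̄_B ≈ 0.202

— Configuration A (ϕ=+58.6°):
cos h₀ = −tan(+58.6°) tan(-23.300°) = 0.7055, h₀ = 0.7876 rad.
Bracket: h₀ sin ϕ sin δ + cos ϕ cos δ sin h₀ = 0.7876×0.85355×-0.39555 + 0.52101×0.91845×0.70866 = -0.265911 + 0.339109 = 0.073198.
Q̄ = (S_0/π) × [bracket] = (2668/π) × 0.073198 = 62.163 W/m².
— Configuration B (ϕ=-51.6°):
Solar longitude: L_s = 360° × (235 − 44)/411.00 = 167.299°.
sin δ = sin 83.40° × sin 167.299° = 0.21840, so δ = +12.615°.
cos h₀ = −tan(-51.6°) tan(+12.615°) = 0.2824, h₀ = 1.2845 rad.
Bracket: h₀ sin ϕ sin δ + cos ϕ cos δ sin h₀ = 1.2845×-0.78369×0.21840 + 0.62115×0.97586×0.95931 = -0.219852 + 0.581491 = 0.361639.
Q̄ = (S_0/π) × [bracket] = (2668/π) × 0.361639 = 307.12 W/m².
Ratio Q̄_A / Q̄_B = 62.163 / 307.12 = 0.2024.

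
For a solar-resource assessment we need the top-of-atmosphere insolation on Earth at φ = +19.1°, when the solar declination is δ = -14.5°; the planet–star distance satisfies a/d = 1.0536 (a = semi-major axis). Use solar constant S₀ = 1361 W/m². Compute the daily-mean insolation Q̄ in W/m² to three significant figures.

Q̄ ≈ 380 W/m²

cos H₀ = −tan(+19.1°) tan(-14.500°) = 0.0896, H₀ = 1.4811 rad.
Bracket: H₀ sin φ sin δ + cos φ cos δ sin H₀ = 1.4811×0.32722×-0.25038 + 0.94495×0.96815×0.99598 = -0.121346 + 0.911176 = 0.789830.
Inverse-square distance factor (a/d)² = 1.0536² = 1.110073.
Q̄ = (S₀/π) × 1.110073 × [bracket] = (1361/π) × 1.110073 × 0.789830 = 379.8 W/m².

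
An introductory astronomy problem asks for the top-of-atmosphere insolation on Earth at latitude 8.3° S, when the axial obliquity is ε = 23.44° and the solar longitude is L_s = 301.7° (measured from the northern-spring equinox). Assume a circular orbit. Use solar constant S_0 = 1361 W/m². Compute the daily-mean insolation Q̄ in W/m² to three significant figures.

Solar declination: sin δ = sin ε · sin L_s = sin 23.44° × sin 301.7° = -0.33844, so δ = -19.782°.
cos h₀ = −tan(-8.3°) tan(-19.782°) = -0.0525, h₀ = 1.6233 rad.
Bracket: h₀ sin ϕ sin δ + cos ϕ cos δ sin h₀ = 1.6233×-0.14436×-0.33844 + 0.98953×0.94099×0.99862 = 0.079310 + 0.929853 = 1.009163.
Q̄ = (S_0/π) × [bracket] = (1361/π) × 1.009163 = 437.2 W/m².

Q̄ ≈ 437 W/m²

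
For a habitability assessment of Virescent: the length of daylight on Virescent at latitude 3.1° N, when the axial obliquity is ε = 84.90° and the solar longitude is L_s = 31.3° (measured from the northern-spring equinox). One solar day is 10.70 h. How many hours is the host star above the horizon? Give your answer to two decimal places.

Solar declination: sin δ = sin ε · sin L_s = sin 84.90° × sin 31.3° = 0.51746, so δ = +31.162°.
cos h₀ = −tan ϕ · tan δ = −tan(+3.1°) × tan(+31.162°) = -0.0328, so h₀ = 1.6036 rad = 91.88°.
Daylight = 2h₀/(2π) × 10.70 h = (1.6036/π) × 10.70 = 5.46 h.

5.46 h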